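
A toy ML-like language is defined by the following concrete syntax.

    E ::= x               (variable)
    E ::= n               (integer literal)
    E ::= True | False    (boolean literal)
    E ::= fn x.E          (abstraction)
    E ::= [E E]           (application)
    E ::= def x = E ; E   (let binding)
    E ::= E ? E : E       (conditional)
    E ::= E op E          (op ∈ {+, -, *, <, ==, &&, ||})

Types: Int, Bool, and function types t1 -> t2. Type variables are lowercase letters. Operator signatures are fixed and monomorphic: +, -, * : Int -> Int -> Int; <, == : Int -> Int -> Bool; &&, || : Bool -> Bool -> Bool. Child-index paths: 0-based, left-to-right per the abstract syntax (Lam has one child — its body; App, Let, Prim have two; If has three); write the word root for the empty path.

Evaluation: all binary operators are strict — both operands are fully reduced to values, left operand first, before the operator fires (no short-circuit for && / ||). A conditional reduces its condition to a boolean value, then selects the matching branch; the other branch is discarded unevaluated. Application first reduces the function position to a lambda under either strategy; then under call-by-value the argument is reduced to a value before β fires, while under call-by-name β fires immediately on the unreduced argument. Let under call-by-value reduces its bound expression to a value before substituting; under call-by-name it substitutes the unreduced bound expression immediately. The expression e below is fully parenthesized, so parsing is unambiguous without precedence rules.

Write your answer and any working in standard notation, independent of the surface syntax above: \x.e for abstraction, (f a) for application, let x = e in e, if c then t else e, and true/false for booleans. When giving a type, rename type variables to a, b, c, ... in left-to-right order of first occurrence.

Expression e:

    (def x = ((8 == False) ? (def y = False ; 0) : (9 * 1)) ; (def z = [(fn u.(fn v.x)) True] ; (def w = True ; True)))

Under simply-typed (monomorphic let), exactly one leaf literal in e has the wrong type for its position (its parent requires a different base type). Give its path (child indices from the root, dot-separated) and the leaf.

Answer: 0.0.1 : false

Derivation:
  unify Int ~ Int
  unify Bool ~ Int
  FAIL: mismatch Bool ~ Int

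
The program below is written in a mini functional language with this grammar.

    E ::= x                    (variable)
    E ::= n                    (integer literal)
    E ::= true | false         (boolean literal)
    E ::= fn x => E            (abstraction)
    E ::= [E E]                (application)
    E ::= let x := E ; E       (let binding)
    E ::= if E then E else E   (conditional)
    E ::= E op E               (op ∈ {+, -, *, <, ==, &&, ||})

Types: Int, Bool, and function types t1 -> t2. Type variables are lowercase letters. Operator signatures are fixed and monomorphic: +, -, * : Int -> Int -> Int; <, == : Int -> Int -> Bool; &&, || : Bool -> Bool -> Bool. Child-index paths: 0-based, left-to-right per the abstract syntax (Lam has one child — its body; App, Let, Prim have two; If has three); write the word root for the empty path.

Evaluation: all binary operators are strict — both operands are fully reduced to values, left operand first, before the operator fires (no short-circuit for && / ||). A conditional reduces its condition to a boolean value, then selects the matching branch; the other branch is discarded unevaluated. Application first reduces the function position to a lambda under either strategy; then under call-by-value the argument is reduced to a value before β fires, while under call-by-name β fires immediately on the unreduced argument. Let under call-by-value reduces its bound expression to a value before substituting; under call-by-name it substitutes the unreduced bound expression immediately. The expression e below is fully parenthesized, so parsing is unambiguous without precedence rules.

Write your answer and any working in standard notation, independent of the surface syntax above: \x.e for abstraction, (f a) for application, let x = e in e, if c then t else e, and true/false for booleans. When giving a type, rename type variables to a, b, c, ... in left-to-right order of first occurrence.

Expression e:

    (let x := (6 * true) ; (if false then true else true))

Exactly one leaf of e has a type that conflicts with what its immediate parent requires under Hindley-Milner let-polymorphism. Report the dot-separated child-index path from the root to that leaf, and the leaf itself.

Answer: 0.1 : true

Trace:
  unify Int ~ Int
  unify Bool ~ Int
  FAIL: mismatch Bool ~ Int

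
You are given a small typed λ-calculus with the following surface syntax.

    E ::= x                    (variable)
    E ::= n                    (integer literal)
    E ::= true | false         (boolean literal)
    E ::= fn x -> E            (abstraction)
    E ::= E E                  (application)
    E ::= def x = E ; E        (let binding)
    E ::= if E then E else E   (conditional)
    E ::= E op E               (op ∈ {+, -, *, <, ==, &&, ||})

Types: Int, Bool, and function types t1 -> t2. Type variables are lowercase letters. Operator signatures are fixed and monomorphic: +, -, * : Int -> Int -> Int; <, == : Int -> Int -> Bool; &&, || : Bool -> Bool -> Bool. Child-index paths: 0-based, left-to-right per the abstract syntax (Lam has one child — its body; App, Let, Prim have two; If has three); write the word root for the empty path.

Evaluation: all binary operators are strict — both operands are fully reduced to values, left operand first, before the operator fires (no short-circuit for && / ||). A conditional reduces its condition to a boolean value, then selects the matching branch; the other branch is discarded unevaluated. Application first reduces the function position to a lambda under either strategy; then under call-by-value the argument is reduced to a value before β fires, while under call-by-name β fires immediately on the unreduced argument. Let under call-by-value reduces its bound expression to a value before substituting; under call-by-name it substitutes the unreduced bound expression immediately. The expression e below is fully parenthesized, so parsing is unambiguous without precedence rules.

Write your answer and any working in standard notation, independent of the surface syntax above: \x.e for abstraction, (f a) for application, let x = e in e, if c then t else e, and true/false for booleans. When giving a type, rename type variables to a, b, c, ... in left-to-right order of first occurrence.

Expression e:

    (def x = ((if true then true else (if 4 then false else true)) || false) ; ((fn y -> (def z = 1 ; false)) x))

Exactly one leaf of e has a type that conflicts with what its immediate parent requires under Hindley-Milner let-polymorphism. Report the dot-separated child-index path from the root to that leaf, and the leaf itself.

Answer: 0.0.2.0 : 4

Trace:
  unify Bool ~ Bool
  unify Int ~ Bool
  FAIL: mismatch Int ~ Bool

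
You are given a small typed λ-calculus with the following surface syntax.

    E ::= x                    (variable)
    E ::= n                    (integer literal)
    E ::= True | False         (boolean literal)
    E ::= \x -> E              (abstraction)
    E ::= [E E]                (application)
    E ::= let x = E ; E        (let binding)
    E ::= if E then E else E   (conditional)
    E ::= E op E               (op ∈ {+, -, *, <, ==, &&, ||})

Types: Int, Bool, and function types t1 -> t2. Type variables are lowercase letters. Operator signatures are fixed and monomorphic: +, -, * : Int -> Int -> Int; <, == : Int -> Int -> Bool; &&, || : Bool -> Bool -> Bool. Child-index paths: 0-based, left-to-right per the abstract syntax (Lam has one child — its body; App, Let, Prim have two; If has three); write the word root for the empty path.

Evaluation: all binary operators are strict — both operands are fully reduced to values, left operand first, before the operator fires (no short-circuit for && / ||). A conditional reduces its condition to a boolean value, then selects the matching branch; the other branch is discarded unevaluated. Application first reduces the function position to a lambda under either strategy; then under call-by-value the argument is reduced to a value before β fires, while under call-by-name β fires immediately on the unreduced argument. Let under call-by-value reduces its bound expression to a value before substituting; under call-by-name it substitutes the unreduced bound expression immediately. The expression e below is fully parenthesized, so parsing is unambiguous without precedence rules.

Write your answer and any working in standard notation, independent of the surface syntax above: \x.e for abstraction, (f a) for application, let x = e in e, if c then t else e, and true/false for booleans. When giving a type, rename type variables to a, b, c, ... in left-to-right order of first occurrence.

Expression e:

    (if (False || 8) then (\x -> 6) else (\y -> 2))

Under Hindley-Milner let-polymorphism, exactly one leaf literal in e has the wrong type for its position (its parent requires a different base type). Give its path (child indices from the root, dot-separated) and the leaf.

Working:
  unify Bool ~ Bool
  unify Int ~ Bool
  FAIL: mismatch Int ~ Bool

Answer: 0.1 : 8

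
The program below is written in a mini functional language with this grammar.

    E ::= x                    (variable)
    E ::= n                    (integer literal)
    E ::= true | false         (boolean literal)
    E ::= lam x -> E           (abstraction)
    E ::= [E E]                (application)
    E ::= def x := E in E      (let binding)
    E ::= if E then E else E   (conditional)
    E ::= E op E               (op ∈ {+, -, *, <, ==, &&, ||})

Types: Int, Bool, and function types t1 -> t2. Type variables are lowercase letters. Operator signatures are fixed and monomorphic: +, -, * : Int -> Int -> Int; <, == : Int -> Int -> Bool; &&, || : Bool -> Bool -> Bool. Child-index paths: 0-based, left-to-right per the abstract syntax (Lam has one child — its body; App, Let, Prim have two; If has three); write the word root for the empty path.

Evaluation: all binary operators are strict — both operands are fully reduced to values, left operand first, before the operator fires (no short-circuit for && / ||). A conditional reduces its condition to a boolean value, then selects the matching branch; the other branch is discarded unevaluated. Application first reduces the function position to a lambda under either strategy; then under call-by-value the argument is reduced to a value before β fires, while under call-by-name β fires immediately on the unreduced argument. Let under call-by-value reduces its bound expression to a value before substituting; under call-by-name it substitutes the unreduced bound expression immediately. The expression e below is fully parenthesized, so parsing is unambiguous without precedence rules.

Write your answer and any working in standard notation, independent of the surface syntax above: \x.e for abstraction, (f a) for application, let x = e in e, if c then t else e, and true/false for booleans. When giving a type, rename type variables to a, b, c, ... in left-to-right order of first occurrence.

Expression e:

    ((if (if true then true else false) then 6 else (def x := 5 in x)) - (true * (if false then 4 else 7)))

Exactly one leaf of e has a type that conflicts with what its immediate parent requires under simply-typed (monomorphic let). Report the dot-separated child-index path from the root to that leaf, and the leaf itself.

Working:
  unify Bool ~ Bool
  unify Bool ~ Bool
  unify Bool ~ Bool
let x : Int
x : Int
  unify Int ~ Int
  unify Int ~ Int
  unify Bool ~ Int
  FAIL: mismatch Bool ~ Int

Answer: 1.0 : true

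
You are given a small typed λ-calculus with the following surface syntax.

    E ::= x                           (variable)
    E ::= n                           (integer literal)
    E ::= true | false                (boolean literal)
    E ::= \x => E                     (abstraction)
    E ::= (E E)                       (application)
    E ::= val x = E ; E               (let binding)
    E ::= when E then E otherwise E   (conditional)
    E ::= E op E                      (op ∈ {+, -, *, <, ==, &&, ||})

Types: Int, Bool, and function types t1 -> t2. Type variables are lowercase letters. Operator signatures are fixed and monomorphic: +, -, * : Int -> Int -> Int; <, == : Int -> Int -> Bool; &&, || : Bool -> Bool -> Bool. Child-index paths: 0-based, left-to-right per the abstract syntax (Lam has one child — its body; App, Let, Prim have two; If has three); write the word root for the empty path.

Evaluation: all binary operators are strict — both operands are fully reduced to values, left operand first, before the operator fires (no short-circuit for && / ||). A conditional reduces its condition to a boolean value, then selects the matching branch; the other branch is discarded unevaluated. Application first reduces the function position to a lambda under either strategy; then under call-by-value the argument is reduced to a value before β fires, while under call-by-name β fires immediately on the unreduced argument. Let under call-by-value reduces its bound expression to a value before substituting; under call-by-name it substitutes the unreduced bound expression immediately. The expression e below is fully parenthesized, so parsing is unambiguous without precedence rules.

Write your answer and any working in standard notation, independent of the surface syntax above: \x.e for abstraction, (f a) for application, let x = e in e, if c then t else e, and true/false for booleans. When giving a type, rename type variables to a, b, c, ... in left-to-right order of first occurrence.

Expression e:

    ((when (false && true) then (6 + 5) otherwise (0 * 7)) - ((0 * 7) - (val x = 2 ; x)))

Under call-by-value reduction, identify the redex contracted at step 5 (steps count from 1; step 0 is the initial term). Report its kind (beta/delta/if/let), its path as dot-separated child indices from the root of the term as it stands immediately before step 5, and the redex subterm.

Answer: let at 1.1 : (let x = 2 in x)

Trace:
step 0: ((if (false && true) then (6 + 5) else (0 * 7)) - ((0 * 7) - (let x = 2 in x)))
step 1: [delta@0.0] ((if false then (6 + 5) else (0 * 7)) - ((0 * 7) - (let x = 2 in x)))
step 2: [if@0] ((0 * 7) - ((0 * 7) - (let x = 2 in x)))
step 3: [delta@0] (0 - ((0 * 7) - (let x = 2 in x)))
step 4: [delta@1.0] (0 - (0 - (let x = 2 in x)))
step 5: [let@1.1] (0 - (0 - 2))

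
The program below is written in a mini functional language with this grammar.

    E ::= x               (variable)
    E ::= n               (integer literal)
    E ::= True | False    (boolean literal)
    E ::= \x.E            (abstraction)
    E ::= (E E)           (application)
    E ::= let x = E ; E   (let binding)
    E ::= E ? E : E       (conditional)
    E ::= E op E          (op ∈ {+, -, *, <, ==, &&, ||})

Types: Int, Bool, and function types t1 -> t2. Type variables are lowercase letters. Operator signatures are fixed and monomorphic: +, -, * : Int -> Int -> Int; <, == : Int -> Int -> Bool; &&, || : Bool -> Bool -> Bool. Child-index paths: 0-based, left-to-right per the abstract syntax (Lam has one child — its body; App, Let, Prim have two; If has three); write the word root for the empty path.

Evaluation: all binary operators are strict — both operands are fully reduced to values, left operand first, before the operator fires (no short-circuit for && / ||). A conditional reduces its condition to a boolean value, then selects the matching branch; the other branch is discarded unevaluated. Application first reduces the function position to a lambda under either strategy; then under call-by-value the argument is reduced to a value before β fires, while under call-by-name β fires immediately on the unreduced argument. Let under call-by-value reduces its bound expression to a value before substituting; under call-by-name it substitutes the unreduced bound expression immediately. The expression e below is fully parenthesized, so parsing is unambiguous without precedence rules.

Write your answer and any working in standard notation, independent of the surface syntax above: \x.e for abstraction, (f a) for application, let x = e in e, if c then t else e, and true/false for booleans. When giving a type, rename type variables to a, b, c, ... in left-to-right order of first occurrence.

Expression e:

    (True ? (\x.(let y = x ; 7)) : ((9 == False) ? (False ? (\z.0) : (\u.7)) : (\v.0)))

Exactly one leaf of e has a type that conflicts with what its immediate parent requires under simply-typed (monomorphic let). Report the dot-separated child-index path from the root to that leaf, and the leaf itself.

Answer: 2.0.1 : false

Trace:
  unify Bool ~ Bool
x : a
let y : a
\x._ : a -> Int
  unify Int ~ Int
  unify Bool ~ Int
  FAIL: mismatch Bool ~ Int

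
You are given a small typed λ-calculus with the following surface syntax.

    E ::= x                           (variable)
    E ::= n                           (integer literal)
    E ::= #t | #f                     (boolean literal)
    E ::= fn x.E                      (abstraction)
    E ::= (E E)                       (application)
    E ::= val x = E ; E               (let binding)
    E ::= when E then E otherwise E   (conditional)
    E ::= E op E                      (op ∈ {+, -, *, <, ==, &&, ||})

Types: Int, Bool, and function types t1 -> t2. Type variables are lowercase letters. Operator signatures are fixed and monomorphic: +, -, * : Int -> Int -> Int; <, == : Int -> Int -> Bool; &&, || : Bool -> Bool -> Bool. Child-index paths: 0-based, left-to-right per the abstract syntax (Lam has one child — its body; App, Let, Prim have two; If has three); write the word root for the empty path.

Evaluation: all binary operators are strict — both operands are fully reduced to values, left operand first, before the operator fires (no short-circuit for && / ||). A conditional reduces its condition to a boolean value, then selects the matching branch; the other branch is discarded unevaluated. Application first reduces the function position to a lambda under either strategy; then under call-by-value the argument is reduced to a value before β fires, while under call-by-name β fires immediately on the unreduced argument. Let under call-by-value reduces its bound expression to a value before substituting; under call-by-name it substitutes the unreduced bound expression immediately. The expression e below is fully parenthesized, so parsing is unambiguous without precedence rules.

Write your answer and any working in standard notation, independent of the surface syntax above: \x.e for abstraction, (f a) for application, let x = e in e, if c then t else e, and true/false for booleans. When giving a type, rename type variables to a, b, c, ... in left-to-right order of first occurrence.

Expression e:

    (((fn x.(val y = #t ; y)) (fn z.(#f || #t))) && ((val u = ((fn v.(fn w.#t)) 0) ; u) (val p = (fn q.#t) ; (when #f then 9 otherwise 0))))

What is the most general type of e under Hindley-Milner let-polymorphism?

Answer: Bool

Trace:
let y : Bool
y : Bool
\x._ : a -> Bool
  unify Bool ~ Bool
  unify Bool ~ Bool
\z._ : b -> Bool
  unify a -> Bool ~ (b -> Bool) -> c
  unify a ~ b -> Bool
  unify Bool ~ c
_ _ : Bool
  unify Bool ~ Bool
\w._ : e -> Bool
\v._ : d -> e -> Bool
  unify d -> e -> Bool ~ Int -> f
  unify d ~ Int
  unify e -> Bool ~ f
_ _ : e -> Bool
let u : forall. e -> Bool
u : g -> Bool
\q._ : h -> Bool
let p : forall. h -> Bool
  unify Bool ~ Bool
  unify Int ~ Int
  unify g -> Bool ~ Int -> i
  unify g ~ Int
  unify Bool ~ i
_ _ : Bool
  unify Bool ~ Bool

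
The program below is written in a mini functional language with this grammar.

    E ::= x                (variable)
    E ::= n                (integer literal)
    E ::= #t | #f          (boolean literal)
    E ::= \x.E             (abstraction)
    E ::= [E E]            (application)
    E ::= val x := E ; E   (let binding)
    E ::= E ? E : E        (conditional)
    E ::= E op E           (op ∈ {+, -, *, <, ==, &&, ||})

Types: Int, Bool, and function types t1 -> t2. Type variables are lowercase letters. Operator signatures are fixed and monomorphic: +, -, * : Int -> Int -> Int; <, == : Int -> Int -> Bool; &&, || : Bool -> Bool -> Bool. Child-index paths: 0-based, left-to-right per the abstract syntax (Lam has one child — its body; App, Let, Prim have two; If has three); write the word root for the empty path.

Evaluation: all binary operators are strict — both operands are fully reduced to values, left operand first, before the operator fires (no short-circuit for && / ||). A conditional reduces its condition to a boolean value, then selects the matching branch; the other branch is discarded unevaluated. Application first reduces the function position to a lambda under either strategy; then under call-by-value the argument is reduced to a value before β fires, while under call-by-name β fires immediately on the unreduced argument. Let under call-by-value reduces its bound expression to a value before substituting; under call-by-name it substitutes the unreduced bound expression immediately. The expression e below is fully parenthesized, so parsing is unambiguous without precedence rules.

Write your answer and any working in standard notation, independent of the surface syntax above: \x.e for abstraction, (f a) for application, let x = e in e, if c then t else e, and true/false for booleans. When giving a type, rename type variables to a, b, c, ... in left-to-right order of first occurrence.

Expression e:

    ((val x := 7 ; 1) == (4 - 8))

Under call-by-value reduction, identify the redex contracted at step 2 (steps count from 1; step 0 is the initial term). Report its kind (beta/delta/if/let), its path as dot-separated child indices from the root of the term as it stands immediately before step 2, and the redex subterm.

Answer: delta at 1 : (4 - 8)

Trace:
step 0: ((let x = 7 in 1) == (4 - 8))
step 1: [let@0] (1 == (4 - 8))
step 2: [delta@1] (1 == -4)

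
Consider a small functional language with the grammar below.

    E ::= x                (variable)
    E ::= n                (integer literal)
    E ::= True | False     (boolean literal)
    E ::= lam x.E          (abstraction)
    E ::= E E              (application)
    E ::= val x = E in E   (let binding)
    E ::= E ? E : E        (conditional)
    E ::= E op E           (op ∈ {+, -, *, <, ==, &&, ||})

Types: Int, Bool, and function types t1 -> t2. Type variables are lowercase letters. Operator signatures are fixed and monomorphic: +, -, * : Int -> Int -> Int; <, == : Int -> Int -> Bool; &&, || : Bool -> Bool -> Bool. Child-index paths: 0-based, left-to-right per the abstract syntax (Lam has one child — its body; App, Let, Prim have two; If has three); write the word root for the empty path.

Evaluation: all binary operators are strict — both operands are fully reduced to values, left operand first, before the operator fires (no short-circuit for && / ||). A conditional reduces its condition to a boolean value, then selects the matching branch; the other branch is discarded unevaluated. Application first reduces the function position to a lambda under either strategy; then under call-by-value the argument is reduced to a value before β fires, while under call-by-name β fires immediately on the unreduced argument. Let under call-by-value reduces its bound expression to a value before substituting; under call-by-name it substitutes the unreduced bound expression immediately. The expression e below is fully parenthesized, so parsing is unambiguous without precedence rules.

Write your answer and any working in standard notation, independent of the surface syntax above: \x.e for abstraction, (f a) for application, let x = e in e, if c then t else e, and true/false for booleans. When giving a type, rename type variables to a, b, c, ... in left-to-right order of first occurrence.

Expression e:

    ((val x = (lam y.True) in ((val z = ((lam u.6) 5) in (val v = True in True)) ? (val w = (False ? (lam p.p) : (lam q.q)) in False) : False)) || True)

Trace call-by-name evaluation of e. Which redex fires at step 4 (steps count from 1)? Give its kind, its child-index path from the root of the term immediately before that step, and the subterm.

Answer: if at 0 : (if true then (let w = (if false then (\p.p) else (\q.q)) in false) else false)

Derivation:
step 0: ((let x = (\y.true) in (if (let z = ((\u.6) 5) in (let v = true in true)) then (let w = (if false then (\p.p) else (\q.q)) in false) else false)) || true)
step 1: [let@0] ((if (let z = ((\u.6) 5) in (let v = true in true)) then (let w = (if false then (\p.p) else (\q.q)) in false) else false) || true)
step 2: [let@0.0] ((if (let v = true in true) then (let w = (if false then (\p.p) else (\q.q)) in false) else false) || true)
step 3: [let@0.0] ((if true then (let w = (if false then (\p.p) else (\q.q)) in false) else false) || true)
step 4: [if@0] ((let w = (if false then (\p.p) else (\q.q)) in false) || true)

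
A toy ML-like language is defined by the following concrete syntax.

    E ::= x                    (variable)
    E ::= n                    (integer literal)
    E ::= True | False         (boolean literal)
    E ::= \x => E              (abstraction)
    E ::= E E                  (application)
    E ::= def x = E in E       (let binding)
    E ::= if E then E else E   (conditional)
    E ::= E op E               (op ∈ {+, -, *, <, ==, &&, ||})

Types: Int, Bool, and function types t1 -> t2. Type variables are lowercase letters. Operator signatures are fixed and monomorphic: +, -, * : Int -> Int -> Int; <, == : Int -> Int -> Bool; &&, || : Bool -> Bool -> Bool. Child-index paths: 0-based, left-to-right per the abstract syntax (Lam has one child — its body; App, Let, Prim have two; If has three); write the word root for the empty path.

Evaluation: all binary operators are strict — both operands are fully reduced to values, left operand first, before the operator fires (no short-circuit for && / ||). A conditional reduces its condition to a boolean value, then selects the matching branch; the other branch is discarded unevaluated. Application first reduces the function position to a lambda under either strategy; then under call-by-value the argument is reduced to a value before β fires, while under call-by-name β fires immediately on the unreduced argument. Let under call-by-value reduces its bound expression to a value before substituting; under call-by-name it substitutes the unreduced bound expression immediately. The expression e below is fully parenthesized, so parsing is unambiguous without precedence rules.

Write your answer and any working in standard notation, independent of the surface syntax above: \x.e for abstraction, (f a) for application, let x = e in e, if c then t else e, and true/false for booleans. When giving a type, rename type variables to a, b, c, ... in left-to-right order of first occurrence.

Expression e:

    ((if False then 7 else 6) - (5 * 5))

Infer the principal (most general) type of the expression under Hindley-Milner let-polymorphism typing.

Derivation:
  unify Bool ~ Bool
  unify Int ~ Int
  unify Int ~ Int
  unify Int ~ Int
  unify Int ~ Int
  unify Int ~ Int

Answer: Int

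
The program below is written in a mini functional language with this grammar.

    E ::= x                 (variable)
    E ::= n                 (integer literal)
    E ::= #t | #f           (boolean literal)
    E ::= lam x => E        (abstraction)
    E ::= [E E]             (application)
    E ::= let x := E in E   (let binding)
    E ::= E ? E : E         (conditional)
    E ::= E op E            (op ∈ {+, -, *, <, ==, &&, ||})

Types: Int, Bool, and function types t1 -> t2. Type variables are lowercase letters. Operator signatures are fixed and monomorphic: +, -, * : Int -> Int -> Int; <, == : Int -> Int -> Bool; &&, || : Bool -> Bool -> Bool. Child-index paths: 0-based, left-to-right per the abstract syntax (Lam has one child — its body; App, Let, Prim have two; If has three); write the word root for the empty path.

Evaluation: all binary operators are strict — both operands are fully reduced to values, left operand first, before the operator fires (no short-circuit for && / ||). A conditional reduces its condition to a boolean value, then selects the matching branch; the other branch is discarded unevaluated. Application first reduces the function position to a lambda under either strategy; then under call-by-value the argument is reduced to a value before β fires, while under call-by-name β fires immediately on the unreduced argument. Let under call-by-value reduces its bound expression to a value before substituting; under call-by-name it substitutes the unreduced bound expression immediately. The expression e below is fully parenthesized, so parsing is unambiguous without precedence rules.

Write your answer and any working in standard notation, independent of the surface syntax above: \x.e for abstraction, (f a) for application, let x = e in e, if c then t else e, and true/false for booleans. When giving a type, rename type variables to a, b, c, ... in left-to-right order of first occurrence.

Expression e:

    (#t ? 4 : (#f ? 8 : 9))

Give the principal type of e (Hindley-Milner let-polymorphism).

Answer: Int

Working:
  unify Bool ~ Bool
  unify Bool ~ Bool
  unify Int ~ Int
  unify Int ~ Int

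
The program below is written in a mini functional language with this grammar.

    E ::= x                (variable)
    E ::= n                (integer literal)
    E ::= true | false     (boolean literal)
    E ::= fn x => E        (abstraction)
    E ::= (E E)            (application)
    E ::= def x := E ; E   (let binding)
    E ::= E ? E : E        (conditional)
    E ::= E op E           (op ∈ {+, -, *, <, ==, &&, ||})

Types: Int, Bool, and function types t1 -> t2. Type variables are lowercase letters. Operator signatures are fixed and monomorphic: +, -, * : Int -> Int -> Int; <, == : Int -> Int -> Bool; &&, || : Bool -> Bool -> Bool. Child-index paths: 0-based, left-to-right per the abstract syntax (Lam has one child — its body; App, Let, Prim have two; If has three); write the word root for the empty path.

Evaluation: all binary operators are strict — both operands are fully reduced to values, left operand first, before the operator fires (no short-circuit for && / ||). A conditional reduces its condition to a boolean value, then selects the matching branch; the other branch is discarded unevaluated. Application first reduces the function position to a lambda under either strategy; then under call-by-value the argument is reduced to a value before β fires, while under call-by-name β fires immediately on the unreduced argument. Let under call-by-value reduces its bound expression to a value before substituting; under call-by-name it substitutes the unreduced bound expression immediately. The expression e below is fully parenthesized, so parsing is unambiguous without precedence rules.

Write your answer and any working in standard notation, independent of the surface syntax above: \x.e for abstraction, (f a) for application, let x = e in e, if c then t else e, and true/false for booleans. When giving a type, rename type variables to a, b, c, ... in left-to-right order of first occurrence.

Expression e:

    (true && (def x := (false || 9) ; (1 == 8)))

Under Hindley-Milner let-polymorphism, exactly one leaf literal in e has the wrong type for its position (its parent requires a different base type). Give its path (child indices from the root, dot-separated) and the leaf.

Trace:
  unify Bool ~ Bool
  unify Bool ~ Bool
  unify Int ~ Bool
  FAIL: mismatch Int ~ Bool

Answer: 1.0.1 : 9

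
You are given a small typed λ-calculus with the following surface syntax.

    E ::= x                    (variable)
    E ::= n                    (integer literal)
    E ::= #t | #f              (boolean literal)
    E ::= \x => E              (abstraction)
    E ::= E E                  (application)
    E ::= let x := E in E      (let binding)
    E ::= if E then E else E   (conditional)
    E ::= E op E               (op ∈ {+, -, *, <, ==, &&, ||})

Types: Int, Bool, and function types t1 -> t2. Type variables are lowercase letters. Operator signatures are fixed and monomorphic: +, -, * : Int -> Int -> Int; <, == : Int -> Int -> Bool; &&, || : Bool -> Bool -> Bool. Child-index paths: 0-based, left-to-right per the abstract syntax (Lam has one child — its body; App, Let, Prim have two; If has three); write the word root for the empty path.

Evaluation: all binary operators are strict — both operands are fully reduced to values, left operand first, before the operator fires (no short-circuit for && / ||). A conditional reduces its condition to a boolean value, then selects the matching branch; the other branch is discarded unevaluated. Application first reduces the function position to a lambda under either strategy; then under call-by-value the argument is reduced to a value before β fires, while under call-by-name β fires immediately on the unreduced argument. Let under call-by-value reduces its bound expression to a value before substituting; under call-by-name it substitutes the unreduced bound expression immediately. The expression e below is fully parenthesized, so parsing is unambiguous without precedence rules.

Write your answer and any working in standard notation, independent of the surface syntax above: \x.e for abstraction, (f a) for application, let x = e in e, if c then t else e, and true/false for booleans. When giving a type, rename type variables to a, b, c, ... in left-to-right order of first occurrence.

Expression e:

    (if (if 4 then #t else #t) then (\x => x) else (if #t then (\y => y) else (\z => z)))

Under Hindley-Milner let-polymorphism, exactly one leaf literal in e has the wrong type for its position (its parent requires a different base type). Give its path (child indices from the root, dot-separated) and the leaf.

Answer: 0.0 : 4

Trace:
  unify Int ~ Bool
  FAIL: mismatch Int ~ Bool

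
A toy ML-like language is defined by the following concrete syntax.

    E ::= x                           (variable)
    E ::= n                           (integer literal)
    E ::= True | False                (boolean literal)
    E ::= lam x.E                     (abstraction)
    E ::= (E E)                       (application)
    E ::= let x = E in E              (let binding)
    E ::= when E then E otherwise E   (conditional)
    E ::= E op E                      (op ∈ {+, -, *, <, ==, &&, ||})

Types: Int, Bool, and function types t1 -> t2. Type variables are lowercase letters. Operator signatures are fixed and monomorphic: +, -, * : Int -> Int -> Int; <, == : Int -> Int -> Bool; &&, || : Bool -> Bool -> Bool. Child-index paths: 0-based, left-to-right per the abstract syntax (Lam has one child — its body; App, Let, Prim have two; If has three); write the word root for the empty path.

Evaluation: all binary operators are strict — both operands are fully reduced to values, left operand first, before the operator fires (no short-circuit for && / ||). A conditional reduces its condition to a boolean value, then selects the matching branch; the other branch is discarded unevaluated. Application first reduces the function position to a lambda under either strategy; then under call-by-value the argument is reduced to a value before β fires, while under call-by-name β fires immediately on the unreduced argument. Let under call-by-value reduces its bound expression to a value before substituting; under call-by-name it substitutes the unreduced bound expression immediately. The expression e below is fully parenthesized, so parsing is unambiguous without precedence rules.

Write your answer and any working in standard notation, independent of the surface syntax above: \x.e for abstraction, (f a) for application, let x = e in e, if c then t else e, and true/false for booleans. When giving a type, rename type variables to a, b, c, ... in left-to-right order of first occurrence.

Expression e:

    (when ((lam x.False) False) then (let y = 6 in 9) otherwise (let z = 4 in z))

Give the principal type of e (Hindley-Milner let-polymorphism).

Answer: Int

Derivation:
\x._ : a -> Bool
  unify a -> Bool ~ Bool -> b
  unify a ~ Bool
  unify Bool ~ b
_ _ : Bool
  unify Bool ~ Bool
let y : Int
let z : Int
z : Int
  unify Int ~ Int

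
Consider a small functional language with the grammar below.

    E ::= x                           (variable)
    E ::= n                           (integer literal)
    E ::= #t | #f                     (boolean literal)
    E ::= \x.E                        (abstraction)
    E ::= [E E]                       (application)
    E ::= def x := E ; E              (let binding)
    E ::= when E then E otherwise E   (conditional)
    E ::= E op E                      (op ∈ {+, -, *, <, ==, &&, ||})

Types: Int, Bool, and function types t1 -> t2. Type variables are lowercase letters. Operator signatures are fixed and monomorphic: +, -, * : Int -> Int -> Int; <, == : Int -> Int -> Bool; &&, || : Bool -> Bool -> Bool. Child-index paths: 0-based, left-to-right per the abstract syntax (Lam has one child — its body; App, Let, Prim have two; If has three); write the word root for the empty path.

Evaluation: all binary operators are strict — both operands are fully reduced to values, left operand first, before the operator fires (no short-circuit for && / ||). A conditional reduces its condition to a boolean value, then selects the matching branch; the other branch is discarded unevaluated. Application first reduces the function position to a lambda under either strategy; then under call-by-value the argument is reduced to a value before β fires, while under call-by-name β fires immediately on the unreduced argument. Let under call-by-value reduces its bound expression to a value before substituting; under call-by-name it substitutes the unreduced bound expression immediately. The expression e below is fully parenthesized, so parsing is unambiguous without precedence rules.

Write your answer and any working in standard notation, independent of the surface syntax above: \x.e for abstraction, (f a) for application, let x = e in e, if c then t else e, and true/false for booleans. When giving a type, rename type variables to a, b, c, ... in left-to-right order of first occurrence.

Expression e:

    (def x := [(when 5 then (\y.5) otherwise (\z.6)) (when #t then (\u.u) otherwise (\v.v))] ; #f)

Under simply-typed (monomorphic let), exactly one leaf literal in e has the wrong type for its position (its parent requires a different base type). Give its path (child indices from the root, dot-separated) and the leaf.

Trace:
  unify Int ~ Bool
  FAIL: mismatch Int ~ Bool

Answer: 0.0.0 : 5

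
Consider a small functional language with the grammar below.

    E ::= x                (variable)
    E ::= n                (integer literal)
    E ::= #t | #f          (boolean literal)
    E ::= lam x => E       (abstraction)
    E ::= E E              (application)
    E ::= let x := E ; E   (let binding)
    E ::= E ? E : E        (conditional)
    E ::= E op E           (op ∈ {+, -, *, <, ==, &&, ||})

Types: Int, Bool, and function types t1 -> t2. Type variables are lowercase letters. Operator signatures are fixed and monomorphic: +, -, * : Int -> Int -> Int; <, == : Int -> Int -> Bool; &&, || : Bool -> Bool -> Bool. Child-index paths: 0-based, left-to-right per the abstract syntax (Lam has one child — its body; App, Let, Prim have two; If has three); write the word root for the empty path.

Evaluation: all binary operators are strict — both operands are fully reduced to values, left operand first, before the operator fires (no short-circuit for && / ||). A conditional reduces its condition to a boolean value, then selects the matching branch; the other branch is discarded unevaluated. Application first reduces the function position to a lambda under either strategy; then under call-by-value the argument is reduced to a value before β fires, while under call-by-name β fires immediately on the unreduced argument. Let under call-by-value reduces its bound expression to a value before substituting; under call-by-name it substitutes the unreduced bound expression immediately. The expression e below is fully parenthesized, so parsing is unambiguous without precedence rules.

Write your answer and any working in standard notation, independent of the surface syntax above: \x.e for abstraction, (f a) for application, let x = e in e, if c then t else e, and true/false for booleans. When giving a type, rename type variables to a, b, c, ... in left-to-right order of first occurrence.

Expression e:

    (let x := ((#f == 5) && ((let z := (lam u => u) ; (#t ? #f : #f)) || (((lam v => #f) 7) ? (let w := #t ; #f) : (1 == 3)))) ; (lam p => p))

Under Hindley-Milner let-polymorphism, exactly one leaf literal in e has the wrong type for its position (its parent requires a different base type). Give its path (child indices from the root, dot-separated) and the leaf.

Answer: 0.0.0 : false

Working:
  unify Bool ~ Int
  FAIL: mismatch Bool ~ Int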